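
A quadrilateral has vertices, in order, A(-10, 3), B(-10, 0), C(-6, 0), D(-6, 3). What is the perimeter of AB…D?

14

|AB| = √((0)² + (-3)²) = √9 = 3
|BC| = √((4)² + (0)²) = √16 = 4
|CD| = √((0)² + (3)²) = √9 = 3
|DA| = √((-4)² + (0)²) = √16 = 4
Perimeter = 3 + 4 + 3 + 4 = 14.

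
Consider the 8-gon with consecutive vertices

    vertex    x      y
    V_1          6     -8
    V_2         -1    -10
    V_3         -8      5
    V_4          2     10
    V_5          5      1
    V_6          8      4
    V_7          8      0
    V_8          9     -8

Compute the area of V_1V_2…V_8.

199.5

Apply the shoelace formula: 2A = Σ (x_i·y_{i+1} − x_{i+1}·y_i), indices taken mod 8.
V_1→V_2: (6)(-10) − (-1)(-8) = -68
V_2→V_3: (-1)(5) − (-8)(-10) = -85
V_3→V_4: (-8)(10) − (2)(5) = -90
V_4→V_5: (2)(1) − (5)(10) = -48
V_5→V_6: (5)(4) − (8)(1) = 12
V_6→V_7: (8)(0) − (8)(4) = -32
V_7→V_8: (8)(-8) − (9)(0) = -64
V_8→V_1: (9)(-8) − (6)(-8) = -24
Σ = -399
Area = |Σ|/2 = 199.5.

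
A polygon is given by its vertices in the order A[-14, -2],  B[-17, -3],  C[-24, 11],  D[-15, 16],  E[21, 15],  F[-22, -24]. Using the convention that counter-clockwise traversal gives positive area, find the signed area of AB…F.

-748.5

Σ = (8) + (-259) + (-219) + (-561) + (-174) + (-292) = -1497
Signed area = Σ/2 = -748.5 (negative ⇒ clockwise traversal).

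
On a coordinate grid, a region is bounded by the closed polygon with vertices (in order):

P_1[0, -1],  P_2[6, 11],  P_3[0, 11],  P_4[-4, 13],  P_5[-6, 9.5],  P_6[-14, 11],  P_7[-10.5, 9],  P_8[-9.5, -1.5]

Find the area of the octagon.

P_1→P_2: (0)(11) − (6)(-1) = 6
P_2→P_3: (6)(11) − (0)(11) = 66
P_3→P_4: (0)(13) − (-4)(11) = 44
P_4→P_5: (-4)(9.5) − (-6)(13) = 40
P_5→P_6: (-6)(11) − (-14)(9.5) = 67
P_6→P_7: (-14)(9) − (-10.5)(11) = -10.5
P_7→P_8: (-10.5)(-1.5) − (-9.5)(9) = 101.25
P_8→P_1: (-9.5)(-1) − (0)(-1.5) = 9.5
Σ = 323.25
Area = |Σ|/2 = 161.625.

161.625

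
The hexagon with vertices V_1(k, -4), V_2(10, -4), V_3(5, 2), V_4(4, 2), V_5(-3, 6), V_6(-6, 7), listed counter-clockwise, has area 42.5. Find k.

The doubled signed area Σ (x_i y_{i+1} − x_{i+1} y_i) is linear in k.
With k=0 it equals 151; the coefficient of k is -11 (from the two edges through V_1).
So -11·k + 151 = 2·42.5 = 85 ⇒ k = 6.

6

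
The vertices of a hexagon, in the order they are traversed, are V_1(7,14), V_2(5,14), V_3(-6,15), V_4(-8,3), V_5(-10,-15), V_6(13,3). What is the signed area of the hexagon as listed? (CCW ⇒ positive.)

382.5

Apply the shoelace formula: 2A = Σ (x_i·y_{i+1} − x_{i+1}·y_i), indices taken mod 6.
Cross-terms: 28, 159, 102, 150, 165, 161  ⇒  Σ = 765
Signed area = Σ/2 = 382.5 (positive ⇒ counter-clockwise traversal).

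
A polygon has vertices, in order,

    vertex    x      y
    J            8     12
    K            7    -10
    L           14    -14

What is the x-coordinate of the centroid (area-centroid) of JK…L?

Apply Gauss's area formula. First the cross-terms c_i = x_i·y_{i+1} − x_{i+1}·y_i:
  -164, 42, 280  ⇒  2A = 158, A = 79.
Then Σ (x_i + x_{i+1})·c_i = 4582, so x̄ = 4582 / (6·79) = 29/3.

29/3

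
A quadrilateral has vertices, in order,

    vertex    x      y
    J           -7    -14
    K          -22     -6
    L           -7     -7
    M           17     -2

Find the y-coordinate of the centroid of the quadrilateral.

-319/39

Apply the shoelace formula. First the cross-terms c_i = x_i·y_{i+1} − x_{i+1}·y_i:
  -266, 112, 133, -252  ⇒  2A = -273, A = -136.5.
Then Σ (y_i + y_{i+1})·c_i = 6699, so ȳ = 6699 / (6·(-136.5)) = -319/39.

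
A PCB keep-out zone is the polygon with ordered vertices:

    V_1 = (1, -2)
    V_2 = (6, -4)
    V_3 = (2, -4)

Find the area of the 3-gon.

Apply the surveyor's formula: 2A = Σ (x_i·y_{i+1} − x_{i+1}·y_i), indices taken mod 3.
V_1→V_2: (1)(-4) − (6)(-2) = 8
V_2→V_3: (6)(-4) − (2)(-4) = -16
V_3→V_1: (2)(-2) − (1)(-4) = 0
Σ = -8
Area = |Σ|/2 = 4.

4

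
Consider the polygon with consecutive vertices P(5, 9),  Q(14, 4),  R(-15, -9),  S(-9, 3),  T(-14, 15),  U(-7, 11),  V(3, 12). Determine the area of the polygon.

Apply Gauss's area formula: 2A = Σ (x_i·y_{i+1} − x_{i+1}·y_i), indices taken mod 7.
Σ = (-106) + (-66) + (-126) + (-93) + (-49) + (-117) + (-33) = -590
Area = |Σ|/2 = 295.

295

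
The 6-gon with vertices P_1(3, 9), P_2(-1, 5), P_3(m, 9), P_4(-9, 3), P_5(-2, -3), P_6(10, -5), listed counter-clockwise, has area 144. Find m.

-7

Write out the shoelace sum; only the two edges meeting at P_3 involve m:
2·Area = [((-1)·9 − m·5) + (m·3 − (-9)·9)] + 202
       = -2·m + 274 = 288
⇒ m = -7.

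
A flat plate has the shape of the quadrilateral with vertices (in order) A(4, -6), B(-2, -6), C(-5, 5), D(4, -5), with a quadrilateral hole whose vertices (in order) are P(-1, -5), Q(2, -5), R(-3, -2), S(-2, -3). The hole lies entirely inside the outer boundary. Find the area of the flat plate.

33.5

Outer boundary:
Apply the surveyor's formula: 2A = Σ (x_i·y_{i+1} − x_{i+1}·y_i), indices taken mod 4.
Cross-terms: -36, -40, 5, -4  ⇒  Σ = -75
Area = |Σ|/2 = 37.5.
Hole:
Apply the surveyor's formula: 2A = Σ (x_i·y_{i+1} − x_{i+1}·y_i), indices taken mod 4.
Σ = (15) + (-19) + (5) + (7) = 8
Area = |Σ|/2 = 4.
Net area = 37.5 − 4 = 33.5.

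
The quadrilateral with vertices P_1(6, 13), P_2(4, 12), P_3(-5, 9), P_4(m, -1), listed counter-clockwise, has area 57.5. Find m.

-3

The doubled signed area Σ (x_i y_{i+1} − x_{i+1} y_i) is linear in m.
With m=0 it equals 127; the coefficient of m is 4 (from the two edges through P_4).
So 4·m + 127 = 2·57.5 = 115 ⇒ m = -3.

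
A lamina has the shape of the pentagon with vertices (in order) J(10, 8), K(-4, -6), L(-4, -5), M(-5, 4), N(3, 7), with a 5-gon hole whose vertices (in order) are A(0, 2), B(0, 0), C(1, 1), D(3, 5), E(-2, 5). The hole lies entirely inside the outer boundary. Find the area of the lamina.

71.5

Outer boundary:
Σ = (-28) + (-4) + (-41) + (-47) + (-46) = -166
Area = |Σ|/2 = 83.
Hole:
Σ = (0) + (0) + (2) + (25) + (-4) = 23
Area = |Σ|/2 = 11.5.
Net area = 83 − 11.5 = 71.5.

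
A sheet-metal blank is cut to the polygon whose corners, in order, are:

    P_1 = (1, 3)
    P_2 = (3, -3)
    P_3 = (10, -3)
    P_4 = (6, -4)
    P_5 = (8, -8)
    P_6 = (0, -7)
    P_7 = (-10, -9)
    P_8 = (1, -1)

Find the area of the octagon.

66

Apply the shoelace formula: 2A = Σ (x_i·y_{i+1} − x_{i+1}·y_i), indices taken mod 8.
Σ = (-12) + (21) + (-22) + (-16) + (-56) + (-70) + (19) + (4) = -132
Area = |Σ|/2 = 66.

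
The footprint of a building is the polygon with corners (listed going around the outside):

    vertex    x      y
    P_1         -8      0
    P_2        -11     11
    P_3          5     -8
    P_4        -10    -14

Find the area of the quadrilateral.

158.5

Apply the surveyor's formula: 2A = Σ (x_i·y_{i+1} − x_{i+1}·y_i), indices taken mod 4.
Σ = (-88) + (33) + (-150) + (-112) = -317
Area = |Σ|/2 = 158.5.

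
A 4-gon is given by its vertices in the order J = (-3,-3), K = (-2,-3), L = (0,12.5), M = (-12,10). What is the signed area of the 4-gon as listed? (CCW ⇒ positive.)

Apply Gauss's area formula: 2A = Σ (x_i·y_{i+1} − x_{i+1}·y_i), indices taken mod 4.
Σ = (3) + (-25) + (150) + (66) = 194
Signed area = Σ/2 = 97 (positive ⇒ counter-clockwise traversal).

97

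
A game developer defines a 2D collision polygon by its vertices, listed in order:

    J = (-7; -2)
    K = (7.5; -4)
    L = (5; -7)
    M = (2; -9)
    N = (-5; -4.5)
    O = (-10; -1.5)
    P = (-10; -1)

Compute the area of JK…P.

52

Apply Gauss's area formula: 2A = Σ (x_i·y_{i+1} − x_{i+1}·y_i), indices taken mod 7.
J→K: (-7)(-4) − (7.5)(-2) = 43
K→L: (7.5)(-7) − (5)(-4) = -32.5
L→M: (5)(-9) − (2)(-7) = -31
M→N: (2)(-4.5) − (-5)(-9) = -54
N→O: (-5)(-1.5) − (-10)(-4.5) = -37.5
O→P: (-10)(-1) − (-10)(-1.5) = -5
P→J: (-10)(-2) − (-7)(-1) = 13
Σ = -104
Area = |Σ|/2 = 52.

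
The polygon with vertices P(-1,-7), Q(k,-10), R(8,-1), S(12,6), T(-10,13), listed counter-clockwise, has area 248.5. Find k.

8

Write out the shoelace sum; only the two edges meeting at Q involve k:
2·Area = [((-1)·(-10) − k·(-7)) + (k·(-1) − 8·(-10))] + 359
       = 6·k + 449 = 497
⇒ k = 8.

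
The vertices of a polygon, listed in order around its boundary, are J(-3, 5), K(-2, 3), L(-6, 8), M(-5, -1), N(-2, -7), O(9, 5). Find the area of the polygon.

97.5

J→K: (-3)(3) − (-2)(5) = 1
K→L: (-2)(8) − (-6)(3) = 2
L→M: (-6)(-1) − (-5)(8) = 46
M→N: (-5)(-7) − (-2)(-1) = 33
N→O: (-2)(5) − (9)(-7) = 53
O→J: (9)(5) − (-3)(5) = 60
Σ = 195
Area = |Σ|/2 = 97.5.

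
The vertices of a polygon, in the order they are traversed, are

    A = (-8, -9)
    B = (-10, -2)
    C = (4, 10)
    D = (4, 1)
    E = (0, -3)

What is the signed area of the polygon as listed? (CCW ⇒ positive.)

-119

Σ = (-74) + (-92) + (-36) + (-12) + (-24) = -238
Signed area = Σ/2 = -119 (negative ⇒ clockwise traversal).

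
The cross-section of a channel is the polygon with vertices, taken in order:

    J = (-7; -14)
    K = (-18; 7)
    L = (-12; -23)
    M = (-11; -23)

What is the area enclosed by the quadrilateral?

106.5

Apply the shoelace formula: 2A = Σ (x_i·y_{i+1} − x_{i+1}·y_i), indices taken mod 4.
J→K: (-7)(7) − (-18)(-14) = -301
K→L: (-18)(-23) − (-12)(7) = 498
L→M: (-12)(-23) − (-11)(-23) = 23
M→J: (-11)(-14) − (-7)(-23) = -7
Σ = 213
Area = |Σ|/2 = 106.5.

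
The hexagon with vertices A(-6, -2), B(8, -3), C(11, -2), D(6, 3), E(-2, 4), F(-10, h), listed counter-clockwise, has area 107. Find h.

7

Write out the shoelace sum; only the two edges meeting at F involve h:
2·Area = [((-2)·h − (-10)·4) + ((-10)·(-2) − (-6)·h)] + 126
       = 4·h + 186 = 214
⇒ h = 7.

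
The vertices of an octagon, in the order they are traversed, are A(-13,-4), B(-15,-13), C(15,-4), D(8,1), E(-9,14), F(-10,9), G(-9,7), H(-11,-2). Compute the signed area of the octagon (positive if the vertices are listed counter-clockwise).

Apply the surveyor's formula: 2A = Σ (x_i·y_{i+1} − x_{i+1}·y_i), indices taken mod 8.
A→B: (-13)(-13) − (-15)(-4) = 109
B→C: (-15)(-4) − (15)(-13) = 255
C→D: (15)(1) − (8)(-4) = 47
D→E: (8)(14) − (-9)(1) = 121
E→F: (-9)(9) − (-10)(14) = 59
F→G: (-10)(7) − (-9)(9) = 11
G→H: (-9)(-2) − (-11)(7) = 95
H→A: (-11)(-4) − (-13)(-2) = 18
Σ = 715
Signed area = Σ/2 = 357.5 (positive ⇒ counter-clockwise traversal).

357.5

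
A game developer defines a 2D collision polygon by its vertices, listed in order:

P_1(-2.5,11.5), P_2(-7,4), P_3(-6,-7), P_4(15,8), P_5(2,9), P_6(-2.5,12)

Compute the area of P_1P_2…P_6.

Apply the surveyor's formula: 2A = Σ (x_i·y_{i+1} − x_{i+1}·y_i), indices taken mod 6.
P_1→P_2: (-2.5)(4) − (-7)(11.5) = 70.5
P_2→P_3: (-7)(-7) − (-6)(4) = 73
P_3→P_4: (-6)(8) − (15)(-7) = 57
P_4→P_5: (15)(9) − (2)(8) = 119
P_5→P_6: (2)(12) − (-2.5)(9) = 46.5
P_6→P_1: (-2.5)(11.5) − (-2.5)(12) = 1.25
Σ = 367.25
Area = |Σ|/2 = 183.625.

183.625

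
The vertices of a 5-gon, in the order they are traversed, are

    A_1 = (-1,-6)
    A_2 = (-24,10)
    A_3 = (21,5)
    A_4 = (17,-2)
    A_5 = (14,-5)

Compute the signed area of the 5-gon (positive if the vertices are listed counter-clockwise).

-378.5

A_1→A_2: (-1)(10) − (-24)(-6) = -154
A_2→A_3: (-24)(5) − (21)(10) = -330
A_3→A_4: (21)(-2) − (17)(5) = -127
A_4→A_5: (17)(-5) − (14)(-2) = -57
A_5→A_1: (14)(-6) − (-1)(-5) = -89
Σ = -757
Signed area = Σ/2 = -378.5 (negative ⇒ clockwise traversal).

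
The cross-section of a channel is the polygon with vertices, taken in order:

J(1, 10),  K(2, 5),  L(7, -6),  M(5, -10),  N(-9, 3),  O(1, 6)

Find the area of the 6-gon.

115

Apply the shoelace (surveyor's) formula: 2A = Σ (x_i·y_{i+1} − x_{i+1}·y_i), indices taken mod 6.
J→K: (1)(5) − (2)(10) = -15
K→L: (2)(-6) − (7)(5) = -47
L→M: (7)(-10) − (5)(-6) = -40
M→N: (5)(3) − (-9)(-10) = -75
N→O: (-9)(6) − (1)(3) = -57
O→J: (1)(10) − (1)(6) = 4
Σ = -230
Area = |Σ|/2 = 115.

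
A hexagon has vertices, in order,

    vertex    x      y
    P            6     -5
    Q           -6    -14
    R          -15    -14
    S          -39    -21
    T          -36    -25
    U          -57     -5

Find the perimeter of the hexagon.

|PQ| = √((-12)² + (-9)²) = √225 = 15
|QR| = √((-9)² + (0)²) = √81 = 9
|RS| = √((-24)² + (-7)²) = √625 = 25
|ST| = √((3)² + (-4)²) = √25 = 5
|TU| = √((-21)² + (20)²) = √841 = 29
|UP| = √((63)² + (0)²) = √3969 = 63
Perimeter = 15 + 9 + 25 + 5 + 29 + 63 = 146.

146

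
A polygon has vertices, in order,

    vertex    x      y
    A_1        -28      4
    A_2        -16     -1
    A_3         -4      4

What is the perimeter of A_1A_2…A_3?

|A_1A_2| = √((12)² + (-5)²) = √169 = 13
|A_2A_3| = √((12)² + (5)²) = √169 = 13
|A_3A_1| = √((-24)² + (0)²) = √576 = 24
Perimeter = 13 + 13 + 24 = 50.

50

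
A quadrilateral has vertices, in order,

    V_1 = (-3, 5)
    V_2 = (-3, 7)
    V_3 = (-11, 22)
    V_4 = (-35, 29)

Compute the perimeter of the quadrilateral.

84

|V_1V_2| = √((0)² + (2)²) = √4 = 2
|V_2V_3| = √((-8)² + (15)²) = √289 = 17
|V_3V_4| = √((-24)² + (7)²) = √625 = 25
|V_4V_1| = √((32)² + (-24)²) = √1600 = 40
Perimeter = 2 + 17 + 25 + 40 = 84.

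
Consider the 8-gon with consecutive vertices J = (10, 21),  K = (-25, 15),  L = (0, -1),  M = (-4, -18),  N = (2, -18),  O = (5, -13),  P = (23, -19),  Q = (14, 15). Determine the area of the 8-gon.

Apply the shoelace formula: 2A = Σ (x_i·y_{i+1} − x_{i+1}·y_i), indices taken mod 8.
Σ = (675) + (25) + (-4) + (108) + (64) + (204) + (611) + (144) = 1827
Area = |Σ|/2 = 913.5.

913.5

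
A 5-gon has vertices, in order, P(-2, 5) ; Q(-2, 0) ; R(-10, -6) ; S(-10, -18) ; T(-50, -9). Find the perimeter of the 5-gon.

|PQ| = √((0)² + (-5)²) = √25 = 5
|QR| = √((-8)² + (-6)²) = √100 = 10
|RS| = √((0)² + (-12)²) = √144 = 12
|ST| = √((-40)² + (9)²) = √1681 = 41
|TP| = √((48)² + (14)²) = √2500 = 50
Perimeter = 5 + 10 + 12 + 41 + 50 = 118.

118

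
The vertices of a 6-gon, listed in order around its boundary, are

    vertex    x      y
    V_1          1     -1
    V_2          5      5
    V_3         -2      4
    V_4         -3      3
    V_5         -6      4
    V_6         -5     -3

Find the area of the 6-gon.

49

Cross-terms: 10, 30, 6, 6, 38, 8  ⇒  Σ = 98
Area = |Σ|/2 = 49.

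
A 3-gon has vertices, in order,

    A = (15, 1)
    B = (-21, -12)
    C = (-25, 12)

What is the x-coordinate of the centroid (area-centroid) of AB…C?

-31/3

Apply Gauss's area formula. First the cross-terms c_i = x_i·y_{i+1} − x_{i+1}·y_i:
  -159, -552, -205  ⇒  2A = -916, A = -458.
Then Σ (x_i + x_{i+1})·c_i = 28396, so x̄ = 28396 / (6·(-458)) = -31/3.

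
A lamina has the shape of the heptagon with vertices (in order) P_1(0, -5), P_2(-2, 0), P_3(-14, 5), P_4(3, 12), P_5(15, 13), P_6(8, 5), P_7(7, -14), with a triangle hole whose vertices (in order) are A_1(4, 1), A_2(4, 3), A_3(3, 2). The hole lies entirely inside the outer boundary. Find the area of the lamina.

Outer boundary:
Apply the shoelace formula: 2A = Σ (x_i·y_{i+1} − x_{i+1}·y_i), indices taken mod 7.
P_1→P_2: (0)(0) − (-2)(-5) = -10
P_2→P_3: (-2)(5) − (-14)(0) = -10
P_3→P_4: (-14)(12) − (3)(5) = -183
P_4→P_5: (3)(13) − (15)(12) = -141
P_5→P_6: (15)(5) − (8)(13) = -29
P_6→P_7: (8)(-14) − (7)(5) = -147
P_7→P_1: (7)(-5) − (0)(-14) = -35
Σ = -555
Area = |Σ|/2 = 277.5.
Hole:
Apply Gauss's area formula: 2A = Σ (x_i·y_{i+1} − x_{i+1}·y_i), indices taken mod 3.
Σ = (8) + (-1) + (-5) = 2
Area = |Σ|/2 = 1.
Net area = 277.5 − 1 = 276.5.

276.5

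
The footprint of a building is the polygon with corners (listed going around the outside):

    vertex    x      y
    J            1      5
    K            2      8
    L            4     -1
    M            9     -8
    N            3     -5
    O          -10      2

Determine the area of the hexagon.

88

Σ = (-2) + (-34) + (-23) + (-21) + (-44) + (-52) = -176
Area = |Σ|/2 = 88.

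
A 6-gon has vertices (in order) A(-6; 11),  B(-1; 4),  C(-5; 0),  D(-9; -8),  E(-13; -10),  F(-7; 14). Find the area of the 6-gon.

106

Cross-terms: -13, 20, 40, -14, -252, 7  ⇒  Σ = -212
Area = |Σ|/2 = 106.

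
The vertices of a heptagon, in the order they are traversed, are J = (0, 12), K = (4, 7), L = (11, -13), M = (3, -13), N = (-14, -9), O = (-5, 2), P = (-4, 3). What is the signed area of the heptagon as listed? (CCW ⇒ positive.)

-309

Apply Gauss's area formula: 2A = Σ (x_i·y_{i+1} − x_{i+1}·y_i), indices taken mod 7.
Σ = (-48) + (-129) + (-104) + (-209) + (-73) + (-7) + (-48) = -618
Signed area = Σ/2 = -309 (negative ⇒ clockwise traversal).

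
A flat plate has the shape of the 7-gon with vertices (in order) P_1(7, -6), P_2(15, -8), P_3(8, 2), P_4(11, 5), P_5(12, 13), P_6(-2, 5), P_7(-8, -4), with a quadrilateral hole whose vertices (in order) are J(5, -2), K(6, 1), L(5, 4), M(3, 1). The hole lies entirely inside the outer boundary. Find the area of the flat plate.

210.5

Outer boundary:
Apply the shoelace formula: 2A = Σ (x_i·y_{i+1} − x_{i+1}·y_i), indices taken mod 7.
Cross-terms: 34, 94, 18, 83, 86, 48, 76  ⇒  Σ = 439
Area = |Σ|/2 = 219.5.
Hole:
J→K: (5)(1) − (6)(-2) = 17
K→L: (6)(4) − (5)(1) = 19
L→M: (5)(1) − (3)(4) = -7
M→J: (3)(-2) − (5)(1) = -11
Σ = 18
Area = |Σ|/2 = 9.
Net area = 219.5 − 9 = 210.5.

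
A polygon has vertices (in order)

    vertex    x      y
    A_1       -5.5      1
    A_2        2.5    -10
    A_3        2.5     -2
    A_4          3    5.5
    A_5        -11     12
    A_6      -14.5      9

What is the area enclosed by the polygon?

149.375

Apply the shoelace (surveyor's) formula: 2A = Σ (x_i·y_{i+1} − x_{i+1}·y_i), indices taken mod 6.
Σ = (52.5) + (20) + (19.75) + (96.5) + (75) + (35) = 298.75
Area = |Σ|/2 = 149.375.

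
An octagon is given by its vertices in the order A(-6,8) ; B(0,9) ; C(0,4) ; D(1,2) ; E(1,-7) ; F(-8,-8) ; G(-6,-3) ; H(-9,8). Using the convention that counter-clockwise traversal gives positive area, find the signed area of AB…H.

-127

A→B: (-6)(9) − (0)(8) = -54
B→C: (0)(4) − (0)(9) = 0
C→D: (0)(2) − (1)(4) = -4
D→E: (1)(-7) − (1)(2) = -9
E→F: (1)(-8) − (-8)(-7) = -64
F→G: (-8)(-3) − (-6)(-8) = -24
G→H: (-6)(8) − (-9)(-3) = -75
H→A: (-9)(8) − (-6)(8) = -24
Σ = -254
Signed area = Σ/2 = -127 (negative ⇒ clockwise traversal).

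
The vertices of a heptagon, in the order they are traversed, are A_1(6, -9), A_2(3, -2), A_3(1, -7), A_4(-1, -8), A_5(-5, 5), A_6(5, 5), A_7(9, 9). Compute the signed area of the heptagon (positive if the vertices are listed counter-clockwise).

Apply the shoelace (surveyor's) formula: 2A = Σ (x_i·y_{i+1} − x_{i+1}·y_i), indices taken mod 7.
Σ = (15) + (-19) + (-15) + (-45) + (-50) + (0) + (-135) = -249
Signed area = Σ/2 = -124.5 (negative ⇒ clockwise traversal).

-124.5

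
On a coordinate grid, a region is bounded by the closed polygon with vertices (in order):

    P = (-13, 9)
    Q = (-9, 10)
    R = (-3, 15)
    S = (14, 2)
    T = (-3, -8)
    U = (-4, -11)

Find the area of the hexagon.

Apply the surveyor's formula: 2A = Σ (x_i·y_{i+1} − x_{i+1}·y_i), indices taken mod 6.
Σ = (-49) + (-105) + (-216) + (-106) + (1) + (-179) = -654
Area = |Σ|/2 = 327.

327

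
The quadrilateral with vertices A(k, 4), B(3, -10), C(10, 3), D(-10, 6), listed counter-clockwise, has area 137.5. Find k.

-8

The doubled signed area Σ (x_i y_{i+1} − x_{i+1} y_i) is linear in k.
With k=0 it equals 147; the coefficient of k is -16 (from the two edges through A).
So -16·k + 147 = 2·137.5 = 275 ⇒ k = -8.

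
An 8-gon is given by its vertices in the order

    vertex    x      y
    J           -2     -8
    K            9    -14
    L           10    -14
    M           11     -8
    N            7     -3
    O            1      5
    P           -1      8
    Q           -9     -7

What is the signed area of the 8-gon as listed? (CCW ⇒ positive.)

199.5

Σ = (100) + (14) + (74) + (23) + (38) + (13) + (79) + (58) = 399
Signed area = Σ/2 = 199.5 (positive ⇒ counter-clockwise traversal).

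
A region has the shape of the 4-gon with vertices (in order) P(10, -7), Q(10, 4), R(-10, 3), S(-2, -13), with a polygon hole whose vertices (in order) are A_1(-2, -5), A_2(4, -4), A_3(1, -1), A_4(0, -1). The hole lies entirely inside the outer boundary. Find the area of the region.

217.5

Outer boundary:
Σ = (110) + (70) + (136) + (144) = 460
Area = |Σ|/2 = 230.
Hole:
Σ = (28) + (0) + (-1) + (-2) = 25
Area = |Σ|/2 = 12.5.
Net area = 230 − 12.5 = 217.5.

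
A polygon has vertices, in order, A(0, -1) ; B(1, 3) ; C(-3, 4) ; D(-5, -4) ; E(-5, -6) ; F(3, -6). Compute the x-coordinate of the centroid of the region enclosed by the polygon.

Apply the shoelace formula. First the cross-terms c_i = x_i·y_{i+1} − x_{i+1}·y_i:
  1, 13, 32, 10, 48, -3  ⇒  2A = 101, A = 50.5.
Then Σ (x_i + x_{i+1})·c_i = -486, so x̄ = -486 / (6·50.5) = -162/101.

-162/101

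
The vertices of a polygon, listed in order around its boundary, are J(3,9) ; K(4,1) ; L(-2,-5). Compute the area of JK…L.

27

Apply the surveyor's formula: 2A = Σ (x_i·y_{i+1} − x_{i+1}·y_i), indices taken mod 3.
J→K: (3)(1) − (4)(9) = -33
K→L: (4)(-5) − (-2)(1) = -18
L→J: (-2)(9) − (3)(-5) = -3
Σ = -54
Area = |Σ|/2 = 27.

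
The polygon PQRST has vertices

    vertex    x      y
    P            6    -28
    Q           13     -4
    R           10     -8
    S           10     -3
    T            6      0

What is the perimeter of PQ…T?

68

|PQ| = √((7)² + (24)²) = √625 = 25
|QR| = √((-3)² + (-4)²) = √25 = 5
|RS| = √((0)² + (5)²) = √25 = 5
|ST| = √((-4)² + (3)²) = √25 = 5
|TP| = √((0)² + (-28)²) = √784 = 28
Perimeter = 25 + 5 + 5 + 5 + 28 = 68.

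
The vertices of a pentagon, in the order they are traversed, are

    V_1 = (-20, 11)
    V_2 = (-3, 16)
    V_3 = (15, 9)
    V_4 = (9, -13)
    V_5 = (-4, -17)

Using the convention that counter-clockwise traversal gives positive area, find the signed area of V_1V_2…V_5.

Cross-terms: -287, -267, -276, -205, -384  ⇒  Σ = -1419
Signed area = Σ/2 = -709.5 (negative ⇒ clockwise traversal).

-709.5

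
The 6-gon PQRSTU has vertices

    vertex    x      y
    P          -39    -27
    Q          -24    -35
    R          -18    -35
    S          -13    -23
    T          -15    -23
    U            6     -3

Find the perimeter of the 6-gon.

118

|PQ| = √((15)² + (-8)²) = √289 = 17
|QR| = √((6)² + (0)²) = √36 = 6
|RS| = √((5)² + (12)²) = √169 = 13
|ST| = √((-2)² + (0)²) = √4 = 2
|TU| = √((21)² + (20)²) = √841 = 29
|UP| = √((-45)² + (-24)²) = √2601 = 51
Perimeter = 17 + 6 + 13 + 2 + 29 + 51 = 118.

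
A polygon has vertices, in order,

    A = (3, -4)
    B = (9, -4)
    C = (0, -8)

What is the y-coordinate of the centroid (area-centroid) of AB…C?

Apply the shoelace formula. First the cross-terms c_i = x_i·y_{i+1} − x_{i+1}·y_i:
  24, -72, 24  ⇒  2A = -24, A = -12.
Then Σ (y_i + y_{i+1})·c_i = 384, so ȳ = 384 / (6·(-12)) = -16/3.

-16/3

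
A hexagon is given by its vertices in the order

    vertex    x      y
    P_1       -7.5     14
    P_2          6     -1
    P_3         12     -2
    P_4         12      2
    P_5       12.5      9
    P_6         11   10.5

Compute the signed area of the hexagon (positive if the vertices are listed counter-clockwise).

Σ = (-76.5) + (0) + (48) + (83) + (32.25) + (232.75) = 319.5
Signed area = Σ/2 = 159.75 (positive ⇒ counter-clockwise traversal).

159.75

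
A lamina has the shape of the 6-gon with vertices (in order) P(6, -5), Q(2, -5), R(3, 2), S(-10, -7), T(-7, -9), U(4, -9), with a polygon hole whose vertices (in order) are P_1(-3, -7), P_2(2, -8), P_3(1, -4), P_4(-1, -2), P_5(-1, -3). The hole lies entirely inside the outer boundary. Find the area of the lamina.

70.5

Outer boundary:
Apply the shoelace (surveyor's) formula: 2A = Σ (x_i·y_{i+1} − x_{i+1}·y_i), indices taken mod 6.
P→Q: (6)(-5) − (2)(-5) = -20
Q→R: (2)(2) − (3)(-5) = 19
R→S: (3)(-7) − (-10)(2) = -1
S→T: (-10)(-9) − (-7)(-7) = 41
T→U: (-7)(-9) − (4)(-9) = 99
U→P: (4)(-5) − (6)(-9) = 34
Σ = 172
Area = |Σ|/2 = 86.
Hole:
Apply Gauss's area formula: 2A = Σ (x_i·y_{i+1} − x_{i+1}·y_i), indices taken mod 5.
Σ = (38) + (0) + (-6) + (1) + (-2) = 31
Area = |Σ|/2 = 15.5.
Net area = 86 − 15.5 = 70.5.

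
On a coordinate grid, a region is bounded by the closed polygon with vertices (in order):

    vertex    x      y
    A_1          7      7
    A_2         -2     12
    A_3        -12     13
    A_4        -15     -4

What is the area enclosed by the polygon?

191

Cross-terms: 98, 118, 243, -77  ⇒  Σ = 382
Area = |Σ|/2 = 191.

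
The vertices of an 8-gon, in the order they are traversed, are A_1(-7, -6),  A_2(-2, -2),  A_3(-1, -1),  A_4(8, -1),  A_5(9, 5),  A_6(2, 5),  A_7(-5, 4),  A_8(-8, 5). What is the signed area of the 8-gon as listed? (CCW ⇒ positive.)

109

Apply the shoelace (surveyor's) formula: 2A = Σ (x_i·y_{i+1} − x_{i+1}·y_i), indices taken mod 8.
Cross-terms: 2, 0, 9, 49, 35, 33, 7, 83  ⇒  Σ = 218
Signed area = Σ/2 = 109 (positive ⇒ counter-clockwise traversal).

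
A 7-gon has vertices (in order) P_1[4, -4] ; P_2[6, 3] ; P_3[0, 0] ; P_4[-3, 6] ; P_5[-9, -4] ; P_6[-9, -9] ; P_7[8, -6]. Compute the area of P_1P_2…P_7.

132.5

Apply the surveyor's formula: 2A = Σ (x_i·y_{i+1} − x_{i+1}·y_i), indices taken mod 7.
Σ = (36) + (0) + (0) + (66) + (45) + (126) + (-8) = 265
Area = |Σ|/2 = 132.5.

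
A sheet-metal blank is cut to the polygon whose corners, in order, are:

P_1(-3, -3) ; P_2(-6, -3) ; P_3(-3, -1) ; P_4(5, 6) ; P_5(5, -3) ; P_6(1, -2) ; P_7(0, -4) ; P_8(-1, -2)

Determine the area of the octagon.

Cross-terms: -9, -3, -13, -45, -7, -4, -4, -3  ⇒  Σ = -88
Area = |Σ|/2 = 44.

44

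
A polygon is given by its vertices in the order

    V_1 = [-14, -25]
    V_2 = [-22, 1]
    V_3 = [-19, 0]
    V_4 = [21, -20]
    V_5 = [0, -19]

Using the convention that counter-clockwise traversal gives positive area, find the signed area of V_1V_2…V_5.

Apply the shoelace formula: 2A = Σ (x_i·y_{i+1} − x_{i+1}·y_i), indices taken mod 5.
Σ = (-564) + (19) + (380) + (-399) + (-266) = -830
Signed area = Σ/2 = -415 (negative ⇒ clockwise traversal).

-415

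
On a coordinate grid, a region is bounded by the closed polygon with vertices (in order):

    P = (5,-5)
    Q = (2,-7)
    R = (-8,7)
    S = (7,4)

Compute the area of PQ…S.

101.5

Σ = (-25) + (-42) + (-81) + (-55) = -203
Area = |Σ|/2 = 101.5.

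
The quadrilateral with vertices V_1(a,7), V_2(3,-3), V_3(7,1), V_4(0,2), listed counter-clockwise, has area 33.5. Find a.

-10

The doubled signed area Σ (x_i y_{i+1} − x_{i+1} y_i) is linear in a.
With a=0 it equals 17; the coefficient of a is -5 (from the two edges through V_1).
So -5·a + 17 = 2·33.5 = 67 ⇒ a = -10.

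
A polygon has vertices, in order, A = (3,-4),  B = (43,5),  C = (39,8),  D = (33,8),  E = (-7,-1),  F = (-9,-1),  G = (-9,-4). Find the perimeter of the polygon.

|AB| = √((40)² + (9)²) = √1681 = 41
|BC| = √((-4)² + (3)²) = √25 = 5
|CD| = √((-6)² + (0)²) = √36 = 6
|DE| = √((-40)² + (-9)²) = √1681 = 41
|EF| = √((-2)² + (0)²) = √4 = 2
|FG| = √((0)² + (-3)²) = √9 = 3
|GA| = √((12)² + (0)²) = √144 = 12
Perimeter = 41 + 5 + 6 + 41 + 2 + 3 + 12 = 110.

110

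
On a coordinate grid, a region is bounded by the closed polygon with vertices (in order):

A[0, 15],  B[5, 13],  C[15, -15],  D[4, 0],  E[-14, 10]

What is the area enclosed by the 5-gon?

227.5

A→B: (0)(13) − (5)(15) = -75
B→C: (5)(-15) − (15)(13) = -270
C→D: (15)(0) − (4)(-15) = 60
D→E: (4)(10) − (-14)(0) = 40
E→A: (-14)(15) − (0)(10) = -210
Σ = -455
Area = |Σ|/2 = 227.5.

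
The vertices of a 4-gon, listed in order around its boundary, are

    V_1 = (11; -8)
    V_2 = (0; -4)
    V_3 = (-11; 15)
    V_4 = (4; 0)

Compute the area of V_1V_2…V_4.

Σ = (-44) + (-44) + (-60) + (-32) = -180
Area = |Σ|/2 = 90.

90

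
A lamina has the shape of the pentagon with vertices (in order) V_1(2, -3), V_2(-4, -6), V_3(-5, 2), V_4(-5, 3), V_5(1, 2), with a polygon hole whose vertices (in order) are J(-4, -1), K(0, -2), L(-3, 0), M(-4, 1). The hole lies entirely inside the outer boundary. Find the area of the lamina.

40

Outer boundary:
Apply Gauss's area formula: 2A = Σ (x_i·y_{i+1} − x_{i+1}·y_i), indices taken mod 5.
V_1→V_2: (2)(-6) − (-4)(-3) = -24
V_2→V_3: (-4)(2) − (-5)(-6) = -38
V_3→V_4: (-5)(3) − (-5)(2) = -5
V_4→V_5: (-5)(2) − (1)(3) = -13
V_5→V_1: (1)(-3) − (2)(2) = -7
Σ = -87
Area = |Σ|/2 = 43.5.
Hole:
Apply the shoelace (surveyor's) formula: 2A = Σ (x_i·y_{i+1} − x_{i+1}·y_i), indices taken mod 4.
Σ = (8) + (-6) + (-3) + (8) = 7
Area = |Σ|/2 = 3.5.
Net area = 43.5 − 3.5 = 40.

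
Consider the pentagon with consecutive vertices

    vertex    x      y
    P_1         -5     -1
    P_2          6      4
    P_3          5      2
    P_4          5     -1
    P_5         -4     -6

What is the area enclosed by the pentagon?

48.5

Apply the surveyor's formula: 2A = Σ (x_i·y_{i+1} − x_{i+1}·y_i), indices taken mod 5.
Σ = (-14) + (-8) + (-15) + (-34) + (-26) = -97
Area = |Σ|/2 = 48.5.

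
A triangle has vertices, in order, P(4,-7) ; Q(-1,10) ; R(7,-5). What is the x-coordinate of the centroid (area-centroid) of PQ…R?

10/3

Apply Gauss's area formula. First the cross-terms c_i = x_i·y_{i+1} − x_{i+1}·y_i:
  33, -65, -29  ⇒  2A = -61, A = -30.5.
Then Σ (x_i + x_{i+1})·c_i = -610, so x̄ = -610 / (6·(-30.5)) = 10/3.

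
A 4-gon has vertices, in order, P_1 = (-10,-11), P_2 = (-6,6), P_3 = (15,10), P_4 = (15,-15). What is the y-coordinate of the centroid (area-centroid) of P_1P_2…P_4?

-395/138

Apply the shoelace formula. First the cross-terms c_i = x_i·y_{i+1} − x_{i+1}·y_i:
  -126, -150, -375, -315  ⇒  2A = -966, A = -483.
Then Σ (y_i + y_{i+1})·c_i = 8295, so ȳ = 8295 / (6·(-483)) = -395/138.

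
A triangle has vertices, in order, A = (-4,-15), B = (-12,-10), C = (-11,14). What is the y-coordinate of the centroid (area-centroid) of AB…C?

-11/3

Apply the shoelace (surveyor's) formula. First the cross-terms c_i = x_i·y_{i+1} − x_{i+1}·y_i:
  -140, -278, 221  ⇒  2A = -197, A = -98.5.
Then Σ (y_i + y_{i+1})·c_i = 2167, so ȳ = 2167 / (6·(-98.5)) = -11/3.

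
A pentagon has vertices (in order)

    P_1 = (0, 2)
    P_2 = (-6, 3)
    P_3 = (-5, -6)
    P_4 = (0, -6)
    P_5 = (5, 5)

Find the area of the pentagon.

66.5

Σ = (12) + (51) + (30) + (30) + (10) = 133
Area = |Σ|/2 = 66.5.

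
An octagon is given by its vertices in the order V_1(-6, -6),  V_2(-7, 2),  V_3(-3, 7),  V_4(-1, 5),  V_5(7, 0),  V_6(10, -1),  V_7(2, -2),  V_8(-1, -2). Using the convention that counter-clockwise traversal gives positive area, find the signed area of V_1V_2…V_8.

-88.5

Σ = (-54) + (-43) + (-8) + (-35) + (-7) + (-18) + (-6) + (-6) = -177
Signed area = Σ/2 = -88.5 (negative ⇒ clockwise traversal).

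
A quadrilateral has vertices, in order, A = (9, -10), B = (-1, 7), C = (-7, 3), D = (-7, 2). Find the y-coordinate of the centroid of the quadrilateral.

Apply the surveyor's formula. First the cross-terms c_i = x_i·y_{i+1} − x_{i+1}·y_i:
  53, 46, 7, 52  ⇒  2A = 158, A = 79.
Then Σ (y_i + y_{i+1})·c_i = -80, so ȳ = -80 / (6·79) = -40/237.

-40/237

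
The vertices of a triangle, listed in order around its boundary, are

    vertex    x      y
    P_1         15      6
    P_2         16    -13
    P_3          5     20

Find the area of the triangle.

88

Apply Gauss's area formula: 2A = Σ (x_i·y_{i+1} − x_{i+1}·y_i), indices taken mod 3.
Cross-terms: -291, 385, -270  ⇒  Σ = -176
Area = |Σ|/2 = 88.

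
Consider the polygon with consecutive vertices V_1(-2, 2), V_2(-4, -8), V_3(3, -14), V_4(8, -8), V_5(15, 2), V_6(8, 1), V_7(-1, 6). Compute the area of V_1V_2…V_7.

Apply the surveyor's formula: 2A = Σ (x_i·y_{i+1} − x_{i+1}·y_i), indices taken mod 7.
Σ = (24) + (80) + (88) + (136) + (-1) + (49) + (10) = 386
Area = |Σ|/2 = 193.

193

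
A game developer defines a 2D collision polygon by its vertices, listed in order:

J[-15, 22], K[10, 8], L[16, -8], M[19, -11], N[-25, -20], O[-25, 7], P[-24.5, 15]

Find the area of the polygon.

1209.75

Σ = (-340) + (-208) + (-24) + (-655) + (-675) + (-203.5) + (-314) = -2419.5
Area = |Σ|/2 = 1209.75.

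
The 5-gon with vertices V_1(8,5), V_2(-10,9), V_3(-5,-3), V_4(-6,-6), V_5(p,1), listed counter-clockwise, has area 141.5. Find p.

Write out the shoelace sum; only the two edges meeting at V_5 involve p:
2·Area = [((-6)·1 − p·(-6)) + (p·5 − 8·1)] + 209
       = 11·p + 195 = 283
⇒ p = 8.

8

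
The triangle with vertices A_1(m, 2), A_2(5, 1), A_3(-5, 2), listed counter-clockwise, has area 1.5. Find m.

-8

The doubled signed area Σ (x_i y_{i+1} − x_{i+1} y_i) is linear in m.
With m=0 it equals -5; the coefficient of m is -1 (from the two edges through A_1).
So -1·m + -5 = 2·1.5 = 3 ⇒ m = -8.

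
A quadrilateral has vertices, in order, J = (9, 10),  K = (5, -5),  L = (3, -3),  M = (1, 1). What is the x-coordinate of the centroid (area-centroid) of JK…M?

Apply the shoelace formula. First the cross-terms c_i = x_i·y_{i+1} − x_{i+1}·y_i:
  -95, 0, 6, 1  ⇒  2A = -88, A = -44.
Then Σ (x_i + x_{i+1})·c_i = -1296, so x̄ = -1296 / (6·(-44)) = 54/11.

54/11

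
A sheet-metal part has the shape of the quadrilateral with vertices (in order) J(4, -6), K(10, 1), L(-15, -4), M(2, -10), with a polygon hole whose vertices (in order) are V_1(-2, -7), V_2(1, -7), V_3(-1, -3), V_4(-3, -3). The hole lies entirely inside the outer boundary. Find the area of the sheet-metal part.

102.5

Outer boundary:
J→K: (4)(1) − (10)(-6) = 64
K→L: (10)(-4) − (-15)(1) = -25
L→M: (-15)(-10) − (2)(-4) = 158
M→J: (2)(-6) − (4)(-10) = 28
Σ = 225
Area = |Σ|/2 = 112.5.
Hole:
Apply Gauss's area formula: 2A = Σ (x_i·y_{i+1} − x_{i+1}·y_i), indices taken mod 4.
Cross-terms: 21, -10, -6, 15  ⇒  Σ = 20
Area = |Σ|/2 = 10.
Net area = 112.5 − 10 = 102.5.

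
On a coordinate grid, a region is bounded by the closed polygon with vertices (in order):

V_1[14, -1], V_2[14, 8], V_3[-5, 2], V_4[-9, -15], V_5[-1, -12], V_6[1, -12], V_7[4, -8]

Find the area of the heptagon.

Σ = (126) + (68) + (93) + (93) + (24) + (40) + (108) = 552
Area = |Σ|/2 = 276.

276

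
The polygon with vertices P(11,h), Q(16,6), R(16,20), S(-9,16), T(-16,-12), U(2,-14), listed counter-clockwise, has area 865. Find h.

-17

Write out the shoelace sum; only the two edges meeting at P involve h:
2·Area = [(2·h − 11·(-14)) + (11·6 − 16·h)] + 1272
       = -14·h + 1492 = 1730
⇒ h = -17.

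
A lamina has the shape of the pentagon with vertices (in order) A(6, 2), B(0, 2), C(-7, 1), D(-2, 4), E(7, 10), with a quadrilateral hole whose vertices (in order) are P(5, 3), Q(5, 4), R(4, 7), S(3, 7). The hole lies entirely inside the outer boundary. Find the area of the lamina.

44.5

Outer boundary:
Cross-terms: 12, 14, -26, -48, -46  ⇒  Σ = -94
Area = |Σ|/2 = 47.
Hole:
P→Q: (5)(4) − (5)(3) = 5
Q→R: (5)(7) − (4)(4) = 19
R→S: (4)(7) − (3)(7) = 7
S→P: (3)(3) − (5)(7) = -26
Σ = 5
Area = |Σ|/2 = 2.5.
Net area = 47 − 2.5 = 44.5.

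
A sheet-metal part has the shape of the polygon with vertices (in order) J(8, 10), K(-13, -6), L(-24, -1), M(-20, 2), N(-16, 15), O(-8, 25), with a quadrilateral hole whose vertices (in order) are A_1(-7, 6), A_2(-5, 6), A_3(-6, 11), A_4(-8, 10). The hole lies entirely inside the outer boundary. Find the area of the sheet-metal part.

463

Outer boundary:
Apply the shoelace formula: 2A = Σ (x_i·y_{i+1} − x_{i+1}·y_i), indices taken mod 6.
Σ = (82) + (-131) + (-68) + (-268) + (-280) + (-280) = -945
Area = |Σ|/2 = 472.5.
Hole:
Apply Gauss's area formula: 2A = Σ (x_i·y_{i+1} − x_{i+1}·y_i), indices taken mod 4.
Cross-terms: -12, -19, 28, 22  ⇒  Σ = 19
Area = |Σ|/2 = 9.5.
Net area = 472.5 − 9.5 = 463.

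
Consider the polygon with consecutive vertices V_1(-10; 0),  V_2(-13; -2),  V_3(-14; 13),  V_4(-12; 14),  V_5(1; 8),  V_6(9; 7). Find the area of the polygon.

Σ = (20) + (-197) + (-40) + (-110) + (-65) + (70) = -322
Area = |Σ|/2 = 161.

161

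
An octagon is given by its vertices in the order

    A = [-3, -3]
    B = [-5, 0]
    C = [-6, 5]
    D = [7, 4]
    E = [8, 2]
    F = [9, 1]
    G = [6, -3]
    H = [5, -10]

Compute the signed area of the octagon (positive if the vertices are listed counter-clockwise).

Cross-terms: -15, -25, -59, -18, -10, -33, -45, -45  ⇒  Σ = -250
Signed area = Σ/2 = -125 (negative ⇒ clockwise traversal).

-125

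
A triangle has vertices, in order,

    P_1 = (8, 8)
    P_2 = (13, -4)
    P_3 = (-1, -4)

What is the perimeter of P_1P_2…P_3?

|P_1P_2| = √((5)² + (-12)²) = √169 = 13
|P_2P_3| = √((-14)² + (0)²) = √196 = 14
|P_3P_1| = √((9)² + (12)²) = √225 = 15
Perimeter = 13 + 14 + 15 = 42.

42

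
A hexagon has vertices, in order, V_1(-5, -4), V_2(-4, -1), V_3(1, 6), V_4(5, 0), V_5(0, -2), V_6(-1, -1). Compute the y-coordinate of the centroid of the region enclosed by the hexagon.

19/21

Apply Gauss's area formula. First the cross-terms c_i = x_i·y_{i+1} − x_{i+1}·y_i:
  -11, -23, -30, -10, -2, -1  ⇒  2A = -77, A = -38.5.
Then Σ (y_i + y_{i+1})·c_i = -209, so ȳ = -209 / (6·(-38.5)) = 19/21.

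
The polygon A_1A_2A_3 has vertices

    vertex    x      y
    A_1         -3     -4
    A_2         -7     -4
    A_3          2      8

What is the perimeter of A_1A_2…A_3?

32

|A_1A_2| = √((-4)² + (0)²) = √16 = 4
|A_2A_3| = √((9)² + (12)²) = √225 = 15
|A_3A_1| = √((-5)² + (-12)²) = √169 = 13
Perimeter = 4 + 15 + 13 = 32.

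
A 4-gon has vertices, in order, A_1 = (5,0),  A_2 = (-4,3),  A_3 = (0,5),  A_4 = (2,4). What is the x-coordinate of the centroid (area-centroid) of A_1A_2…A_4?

13/21

Apply the shoelace formula. First the cross-terms c_i = x_i·y_{i+1} − x_{i+1}·y_i:
  15, -20, -10, -20  ⇒  2A = -35, A = -17.5.
Then Σ (x_i + x_{i+1})·c_i = -65, so x̄ = -65 / (6·(-17.5)) = 13/21.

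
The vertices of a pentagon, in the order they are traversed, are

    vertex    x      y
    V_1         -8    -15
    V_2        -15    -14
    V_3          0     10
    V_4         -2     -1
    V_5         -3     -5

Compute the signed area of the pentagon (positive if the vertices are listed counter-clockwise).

Apply the shoelace formula: 2A = Σ (x_i·y_{i+1} − x_{i+1}·y_i), indices taken mod 5.
Σ = (-113) + (-150) + (20) + (7) + (5) = -231
Signed area = Σ/2 = -115.5 (negative ⇒ clockwise traversal).

-115.5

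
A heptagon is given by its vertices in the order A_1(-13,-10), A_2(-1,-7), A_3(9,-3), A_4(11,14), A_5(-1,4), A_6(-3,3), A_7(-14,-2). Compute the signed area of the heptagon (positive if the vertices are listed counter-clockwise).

267.5

Apply Gauss's area formula: 2A = Σ (x_i·y_{i+1} − x_{i+1}·y_i), indices taken mod 7.
Σ = (81) + (66) + (159) + (58) + (9) + (48) + (114) = 535
Signed area = Σ/2 = 267.5 (positive ⇒ counter-clockwise traversal).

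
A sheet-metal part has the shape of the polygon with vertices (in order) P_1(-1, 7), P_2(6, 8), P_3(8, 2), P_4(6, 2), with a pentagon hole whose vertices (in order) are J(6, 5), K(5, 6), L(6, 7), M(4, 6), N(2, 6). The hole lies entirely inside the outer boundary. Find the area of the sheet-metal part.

25

Outer boundary:
Apply the shoelace formula: 2A = Σ (x_i·y_{i+1} − x_{i+1}·y_i), indices taken mod 4.
Σ = (-50) + (-52) + (4) + (44) = -54
Area = |Σ|/2 = 27.
Hole:
Apply Gauss's area formula: 2A = Σ (x_i·y_{i+1} − x_{i+1}·y_i), indices taken mod 5.
Σ = (11) + (-1) + (8) + (12) + (-26) = 4
Area = |Σ|/2 = 2.
Net area = 27 − 2 = 25.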